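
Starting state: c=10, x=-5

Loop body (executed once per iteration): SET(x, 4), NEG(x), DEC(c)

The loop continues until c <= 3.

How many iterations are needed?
7

Tracing iterations:
Initial: c=10, x=-5
After iteration 1: c=9, x=-4
After iteration 2: c=8, x=-4
After iteration 3: c=7, x=-4
After iteration 4: c=6, x=-4
After iteration 5: c=5, x=-4
After iteration 6: c=4, x=-4
After iteration 7: c=3, x=-4
c <= 3 now holds, so the loop exits after 7 iterations.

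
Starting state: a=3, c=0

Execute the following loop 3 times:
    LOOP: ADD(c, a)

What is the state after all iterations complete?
a=3, c=9

Iteration trace:
Start: a=3, c=0
After iteration 1: a=3, c=3
After iteration 2: a=3, c=6
After iteration 3: a=3, c=9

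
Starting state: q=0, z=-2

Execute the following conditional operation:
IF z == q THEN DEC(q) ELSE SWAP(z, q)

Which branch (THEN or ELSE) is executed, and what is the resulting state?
Branch: ELSE, Final state: q=-2, z=0

Evaluating condition: z == q
z = -2, q = 0
Condition is False, so ELSE branch executes
After SWAP(z, q): q=-2, z=0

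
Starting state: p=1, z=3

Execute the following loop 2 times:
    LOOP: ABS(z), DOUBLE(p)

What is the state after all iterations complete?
p=4, z=3

Iteration trace:
Start: p=1, z=3
After iteration 1: p=2, z=3
After iteration 2: p=4, z=3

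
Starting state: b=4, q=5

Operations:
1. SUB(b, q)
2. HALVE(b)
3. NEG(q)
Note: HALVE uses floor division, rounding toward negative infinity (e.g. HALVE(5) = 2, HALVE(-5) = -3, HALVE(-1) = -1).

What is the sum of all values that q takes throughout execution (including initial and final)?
10

Values of q at each step:
Initial: q = 5
After step 1: q = 5
After step 2: q = 5
After step 3: q = -5
Sum = 5 + 5 + 5 + -5 = 10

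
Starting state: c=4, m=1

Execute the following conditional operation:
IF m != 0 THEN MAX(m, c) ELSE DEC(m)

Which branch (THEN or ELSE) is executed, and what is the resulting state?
Branch: THEN, Final state: c=4, m=4

Evaluating condition: m != 0
m = 1
Condition is True, so THEN branch executes
After MAX(m, c): c=4, m=4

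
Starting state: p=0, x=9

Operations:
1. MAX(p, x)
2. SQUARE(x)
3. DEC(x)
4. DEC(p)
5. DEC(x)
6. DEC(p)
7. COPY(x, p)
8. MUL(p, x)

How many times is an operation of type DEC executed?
4

Counting DEC operations:
Step 3: DEC(x) ← DEC
Step 4: DEC(p) ← DEC
Step 5: DEC(x) ← DEC
Step 6: DEC(p) ← DEC
Total: 4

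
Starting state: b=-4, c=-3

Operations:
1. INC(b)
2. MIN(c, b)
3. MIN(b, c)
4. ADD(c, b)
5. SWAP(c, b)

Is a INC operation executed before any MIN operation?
Yes

First INC: step 1
First MIN: step 2
Since 1 < 2, INC comes first.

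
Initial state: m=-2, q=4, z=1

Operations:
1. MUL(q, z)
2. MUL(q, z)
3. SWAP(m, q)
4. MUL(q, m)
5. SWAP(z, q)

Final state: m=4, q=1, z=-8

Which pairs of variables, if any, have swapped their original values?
None

Comparing initial and final values:
z: 1 → -8
m: -2 → 4
q: 4 → 1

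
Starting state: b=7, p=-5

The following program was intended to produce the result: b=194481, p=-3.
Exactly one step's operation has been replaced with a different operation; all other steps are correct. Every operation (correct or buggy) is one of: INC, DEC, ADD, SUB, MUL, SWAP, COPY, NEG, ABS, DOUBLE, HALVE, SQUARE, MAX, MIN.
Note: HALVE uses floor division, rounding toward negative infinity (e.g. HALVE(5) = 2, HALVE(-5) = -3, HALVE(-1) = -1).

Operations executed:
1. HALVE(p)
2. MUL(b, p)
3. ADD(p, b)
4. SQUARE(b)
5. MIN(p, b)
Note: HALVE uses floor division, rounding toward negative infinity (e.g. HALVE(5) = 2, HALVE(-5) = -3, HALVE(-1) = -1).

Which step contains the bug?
Step 3

Trace with buggy code:
Initial: b=7, p=-5
After step 1: b=7, p=-3
After step 2: b=-21, p=-3
After step 3: b=-21, p=-24
After step 4: b=441, p=-24
After step 5: b=441, p=-24
Actual final b=441, p=-24 ≠ expected b=194481, p=-3.
Step 3 is the only position where a single-operation replacement can produce the expected result.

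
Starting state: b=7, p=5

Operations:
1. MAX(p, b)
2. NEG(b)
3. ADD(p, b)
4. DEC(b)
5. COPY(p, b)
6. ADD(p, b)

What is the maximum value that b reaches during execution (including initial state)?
7

Values of b at each step:
Initial: b = 7 ← maximum
After step 1: b = 7
After step 2: b = -7
After step 3: b = -7
After step 4: b = -8
After step 5: b = -8
After step 6: b = -8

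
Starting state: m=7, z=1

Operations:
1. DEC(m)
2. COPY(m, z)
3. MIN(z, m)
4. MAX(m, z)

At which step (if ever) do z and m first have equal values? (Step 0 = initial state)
Step 2

z and m first become equal after step 2.

Comparing values at each step:
Initial: z=1, m=7
After step 1: z=1, m=6
After step 2: z=1, m=1 ← equal!
After step 3: z=1, m=1 ← equal!
After step 4: z=1, m=1 ← equal!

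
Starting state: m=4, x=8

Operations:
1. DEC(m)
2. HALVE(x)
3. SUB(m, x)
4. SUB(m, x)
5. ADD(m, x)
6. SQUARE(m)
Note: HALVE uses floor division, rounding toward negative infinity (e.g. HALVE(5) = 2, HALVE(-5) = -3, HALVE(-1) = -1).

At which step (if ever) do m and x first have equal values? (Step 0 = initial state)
Never

m and x never become equal during execution.

Comparing values at each step:
Initial: m=4, x=8
After step 1: m=3, x=8
After step 2: m=3, x=4
After step 3: m=-1, x=4
After step 4: m=-5, x=4
After step 5: m=-1, x=4
After step 6: m=1, x=4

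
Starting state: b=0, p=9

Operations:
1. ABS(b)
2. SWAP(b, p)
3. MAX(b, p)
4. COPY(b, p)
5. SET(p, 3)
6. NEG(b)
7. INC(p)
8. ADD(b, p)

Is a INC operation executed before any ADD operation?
Yes

First INC: step 7
First ADD: step 8
Since 7 < 8, INC comes first.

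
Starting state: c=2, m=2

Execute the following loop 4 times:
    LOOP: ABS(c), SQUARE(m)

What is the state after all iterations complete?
c=2, m=65536

Iteration trace:
Start: c=2, m=2
After iteration 1: c=2, m=4
After iteration 2: c=2, m=16
After iteration 3: c=2, m=256
After iteration 4: c=2, m=65536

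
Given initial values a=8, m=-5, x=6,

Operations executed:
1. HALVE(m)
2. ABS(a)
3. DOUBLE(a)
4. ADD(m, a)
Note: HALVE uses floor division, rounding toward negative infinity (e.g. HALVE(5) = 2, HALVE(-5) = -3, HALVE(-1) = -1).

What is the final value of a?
a = 16

Tracing execution:
Step 1: HALVE(m) → a = 8
Step 2: ABS(a) → a = 8
Step 3: DOUBLE(a) → a = 16
Step 4: ADD(m, a) → a = 16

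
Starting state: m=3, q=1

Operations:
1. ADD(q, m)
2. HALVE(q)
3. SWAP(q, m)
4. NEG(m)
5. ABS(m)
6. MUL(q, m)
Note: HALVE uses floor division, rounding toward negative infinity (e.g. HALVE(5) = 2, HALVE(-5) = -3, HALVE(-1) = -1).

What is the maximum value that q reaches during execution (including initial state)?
6

Values of q at each step:
Initial: q = 1
After step 1: q = 4
After step 2: q = 2
After step 3: q = 3
After step 4: q = 3
After step 5: q = 3
After step 6: q = 6 ← maximum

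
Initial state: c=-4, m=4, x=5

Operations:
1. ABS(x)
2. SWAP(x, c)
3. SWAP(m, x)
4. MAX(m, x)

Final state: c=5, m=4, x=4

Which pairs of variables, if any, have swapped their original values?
None

Comparing initial and final values:
x: 5 → 4
c: -4 → 5
m: 4 → 4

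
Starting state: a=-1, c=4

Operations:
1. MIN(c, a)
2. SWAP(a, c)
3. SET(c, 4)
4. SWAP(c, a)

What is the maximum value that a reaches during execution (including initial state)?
4

Values of a at each step:
Initial: a = -1
After step 1: a = -1
After step 2: a = -1
After step 3: a = -1
After step 4: a = 4 ← maximum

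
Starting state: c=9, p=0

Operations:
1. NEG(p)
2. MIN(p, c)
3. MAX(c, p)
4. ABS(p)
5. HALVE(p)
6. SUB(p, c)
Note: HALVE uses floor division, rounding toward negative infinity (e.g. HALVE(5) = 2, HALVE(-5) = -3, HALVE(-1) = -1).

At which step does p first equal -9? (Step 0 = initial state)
Step 6

Tracing p:
Initial: p = 0
After step 1: p = 0
After step 2: p = 0
After step 3: p = 0
After step 4: p = 0
After step 5: p = 0
After step 6: p = -9 ← first occurrence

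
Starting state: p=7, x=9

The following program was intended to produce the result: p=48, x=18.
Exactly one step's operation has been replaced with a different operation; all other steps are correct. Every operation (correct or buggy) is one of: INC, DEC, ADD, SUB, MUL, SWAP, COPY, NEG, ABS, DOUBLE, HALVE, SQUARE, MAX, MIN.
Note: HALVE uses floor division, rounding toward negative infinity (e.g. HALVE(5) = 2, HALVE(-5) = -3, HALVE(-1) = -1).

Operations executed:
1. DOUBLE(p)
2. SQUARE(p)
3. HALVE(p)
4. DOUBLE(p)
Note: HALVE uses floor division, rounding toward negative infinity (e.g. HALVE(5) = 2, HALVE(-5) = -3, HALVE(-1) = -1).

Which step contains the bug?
Step 1

Trace with buggy code:
Initial: p=7, x=9
After step 1: p=14, x=9
After step 2: p=196, x=9
After step 3: p=98, x=9
After step 4: p=196, x=9
Actual final p=196, x=9 ≠ expected p=48, x=18.
Step 1 is the only position where a single-operation replacement can produce the expected result.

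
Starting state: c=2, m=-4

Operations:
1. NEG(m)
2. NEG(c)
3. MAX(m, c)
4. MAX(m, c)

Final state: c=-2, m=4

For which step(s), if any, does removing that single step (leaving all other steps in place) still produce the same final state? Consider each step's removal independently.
Step(s) 3, 4

Testing removal of each single step:
Without step 1: final = c=-2, m=-2 (different)
Without step 2: final = c=2, m=4 (different)
Without step 3: final = c=-2, m=4 (same)
Without step 4: final = c=-2, m=4 (same)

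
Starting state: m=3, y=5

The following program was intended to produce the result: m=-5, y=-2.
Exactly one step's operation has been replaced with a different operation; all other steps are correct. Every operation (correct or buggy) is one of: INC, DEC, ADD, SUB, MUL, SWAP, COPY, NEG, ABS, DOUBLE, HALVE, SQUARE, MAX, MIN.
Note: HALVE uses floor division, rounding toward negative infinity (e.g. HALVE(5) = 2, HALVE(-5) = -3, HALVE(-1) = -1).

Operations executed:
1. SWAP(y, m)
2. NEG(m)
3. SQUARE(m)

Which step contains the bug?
Step 3

Trace with buggy code:
Initial: m=3, y=5
After step 1: m=5, y=3
After step 2: m=-5, y=3
After step 3: m=25, y=3
Actual final m=25, y=3 ≠ expected m=-5, y=-2.
Step 3 is the only position where a single-operation replacement can produce the expected result.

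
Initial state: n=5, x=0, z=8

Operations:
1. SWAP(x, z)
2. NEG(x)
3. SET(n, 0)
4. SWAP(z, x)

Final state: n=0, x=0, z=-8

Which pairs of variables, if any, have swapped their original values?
None

Comparing initial and final values:
z: 8 → -8
x: 0 → 0
n: 5 → 0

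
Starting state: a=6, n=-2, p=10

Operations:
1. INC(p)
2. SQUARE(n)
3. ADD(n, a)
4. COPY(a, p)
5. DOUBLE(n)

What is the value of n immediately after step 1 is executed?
n = -2

Tracing n through execution:
Initial: n = -2
After step 1 (INC(p)): n = -2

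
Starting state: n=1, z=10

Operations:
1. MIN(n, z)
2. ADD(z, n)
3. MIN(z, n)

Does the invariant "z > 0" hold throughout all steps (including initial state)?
Yes

The invariant holds at every step.

State at each step:
Initial: n=1, z=10
After step 1: n=1, z=10
After step 2: n=1, z=11
After step 3: n=1, z=1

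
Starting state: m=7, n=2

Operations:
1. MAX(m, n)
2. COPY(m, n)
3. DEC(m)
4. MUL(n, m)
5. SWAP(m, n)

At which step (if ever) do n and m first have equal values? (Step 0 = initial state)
Step 2

n and m first become equal after step 2.

Comparing values at each step:
Initial: n=2, m=7
After step 1: n=2, m=7
After step 2: n=2, m=2 ← equal!
After step 3: n=2, m=1
After step 4: n=2, m=1
After step 5: n=1, m=2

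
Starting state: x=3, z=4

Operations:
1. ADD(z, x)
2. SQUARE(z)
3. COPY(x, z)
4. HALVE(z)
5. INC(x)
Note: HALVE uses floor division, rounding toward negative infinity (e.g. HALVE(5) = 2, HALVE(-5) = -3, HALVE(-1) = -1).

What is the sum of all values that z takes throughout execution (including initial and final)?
157

Values of z at each step:
Initial: z = 4
After step 1: z = 7
After step 2: z = 49
After step 3: z = 49
After step 4: z = 24
After step 5: z = 24
Sum = 4 + 7 + 49 + 49 + 24 + 24 = 157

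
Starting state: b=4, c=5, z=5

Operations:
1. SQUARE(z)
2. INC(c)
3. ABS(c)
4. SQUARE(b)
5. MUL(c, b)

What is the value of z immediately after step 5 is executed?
z = 25

Tracing z through execution:
Initial: z = 5
After step 1 (SQUARE(z)): z = 25
After step 2 (INC(c)): z = 25
After step 3 (ABS(c)): z = 25
After step 4 (SQUARE(b)): z = 25
After step 5 (MUL(c, b)): z = 25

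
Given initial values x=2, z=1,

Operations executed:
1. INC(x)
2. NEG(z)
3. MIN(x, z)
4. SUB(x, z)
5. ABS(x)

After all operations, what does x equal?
x = 0

Tracing execution:
Step 1: INC(x) → x = 3
Step 2: NEG(z) → x = 3
Step 3: MIN(x, z) → x = -1
Step 4: SUB(x, z) → x = 0
Step 5: ABS(x) → x = 0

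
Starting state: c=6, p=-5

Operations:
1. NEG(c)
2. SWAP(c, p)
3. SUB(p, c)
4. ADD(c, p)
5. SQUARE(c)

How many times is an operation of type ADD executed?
1

Counting ADD operations:
Step 4: ADD(c, p) ← ADD
Total: 1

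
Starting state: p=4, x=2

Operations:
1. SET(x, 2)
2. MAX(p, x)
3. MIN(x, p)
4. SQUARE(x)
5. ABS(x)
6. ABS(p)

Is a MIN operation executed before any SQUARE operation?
Yes

First MIN: step 3
First SQUARE: step 4
Since 3 < 4, MIN comes first.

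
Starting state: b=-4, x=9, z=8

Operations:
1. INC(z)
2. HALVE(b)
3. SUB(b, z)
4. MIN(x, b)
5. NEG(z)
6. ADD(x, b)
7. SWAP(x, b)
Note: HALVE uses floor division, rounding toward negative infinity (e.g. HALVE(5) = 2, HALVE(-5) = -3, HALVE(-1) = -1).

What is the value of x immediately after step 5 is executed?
x = -11

Tracing x through execution:
Initial: x = 9
After step 1 (INC(z)): x = 9
After step 2 (HALVE(b)): x = 9
After step 3 (SUB(b, z)): x = 9
After step 4 (MIN(x, b)): x = -11
After step 5 (NEG(z)): x = -11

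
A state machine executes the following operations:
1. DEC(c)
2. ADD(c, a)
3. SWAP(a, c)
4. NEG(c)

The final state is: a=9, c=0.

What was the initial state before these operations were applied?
a=0, c=10

Working backwards:
Final state: a=9, c=0
Before step 4 (NEG(c)): a=9, c=0
Before step 3 (SWAP(a, c)): a=0, c=9
Before step 2 (ADD(c, a)): a=0, c=9
Before step 1 (DEC(c)): a=0, c=10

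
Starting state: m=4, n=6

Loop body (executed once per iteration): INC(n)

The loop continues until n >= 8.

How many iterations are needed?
2

Tracing iterations:
Initial: m=4, n=6
After iteration 1: m=4, n=7
After iteration 2: m=4, n=8
n >= 8 now holds, so the loop exits after 2 iterations.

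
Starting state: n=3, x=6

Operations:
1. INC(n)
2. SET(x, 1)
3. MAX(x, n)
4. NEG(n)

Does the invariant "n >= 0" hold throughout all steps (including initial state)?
No, violated after step 4

The invariant is violated after step 4.

State at each step:
Initial: n=3, x=6
After step 1: n=4, x=6
After step 2: n=4, x=1
After step 3: n=4, x=4
After step 4: n=-4, x=4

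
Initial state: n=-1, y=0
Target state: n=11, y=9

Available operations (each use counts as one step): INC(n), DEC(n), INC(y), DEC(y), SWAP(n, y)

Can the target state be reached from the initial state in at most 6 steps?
No

The target state cannot be reached within 6 steps.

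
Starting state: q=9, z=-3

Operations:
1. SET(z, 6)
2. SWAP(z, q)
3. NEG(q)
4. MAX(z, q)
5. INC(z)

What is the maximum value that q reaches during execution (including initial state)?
9

Values of q at each step:
Initial: q = 9 ← maximum
After step 1: q = 9
After step 2: q = 6
After step 3: q = -6
After step 4: q = -6
After step 5: q = -6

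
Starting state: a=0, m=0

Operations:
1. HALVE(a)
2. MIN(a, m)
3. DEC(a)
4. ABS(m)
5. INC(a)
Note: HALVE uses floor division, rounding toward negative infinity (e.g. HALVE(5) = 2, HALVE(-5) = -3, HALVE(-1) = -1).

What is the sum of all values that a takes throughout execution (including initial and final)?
-2

Values of a at each step:
Initial: a = 0
After step 1: a = 0
After step 2: a = 0
After step 3: a = -1
After step 4: a = -1
After step 5: a = 0
Sum = 0 + 0 + 0 + -1 + -1 + 0 = -2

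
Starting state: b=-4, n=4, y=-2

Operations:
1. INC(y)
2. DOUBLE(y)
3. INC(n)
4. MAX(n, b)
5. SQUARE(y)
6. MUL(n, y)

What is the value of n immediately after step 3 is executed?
n = 5

Tracing n through execution:
Initial: n = 4
After step 1 (INC(y)): n = 4
After step 2 (DOUBLE(y)): n = 4
After step 3 (INC(n)): n = 5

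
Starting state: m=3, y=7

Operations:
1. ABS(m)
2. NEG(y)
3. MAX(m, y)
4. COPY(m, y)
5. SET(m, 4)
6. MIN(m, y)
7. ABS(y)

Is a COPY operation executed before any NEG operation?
No

First COPY: step 4
First NEG: step 2
Since 4 > 2, NEG comes first.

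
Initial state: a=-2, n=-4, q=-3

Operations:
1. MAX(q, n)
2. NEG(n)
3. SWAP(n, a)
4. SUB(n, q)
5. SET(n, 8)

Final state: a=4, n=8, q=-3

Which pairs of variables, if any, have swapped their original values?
None

Comparing initial and final values:
q: -3 → -3
a: -2 → 4
n: -4 → 8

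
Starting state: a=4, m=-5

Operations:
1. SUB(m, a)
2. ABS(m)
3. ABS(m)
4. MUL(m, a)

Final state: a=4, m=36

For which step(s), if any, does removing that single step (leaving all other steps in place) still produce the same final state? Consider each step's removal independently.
Step(s) 2, 3

Testing removal of each single step:
Without step 1: final = a=4, m=20 (different)
Without step 2: final = a=4, m=36 (same)
Without step 3: final = a=4, m=36 (same)
Without step 4: final = a=4, m=9 (different)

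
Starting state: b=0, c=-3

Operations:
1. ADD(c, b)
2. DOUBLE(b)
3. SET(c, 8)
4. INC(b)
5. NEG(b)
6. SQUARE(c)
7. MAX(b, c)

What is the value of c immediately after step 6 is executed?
c = 64

Tracing c through execution:
Initial: c = -3
After step 1 (ADD(c, b)): c = -3
After step 2 (DOUBLE(b)): c = -3
After step 3 (SET(c, 8)): c = 8
After step 4 (INC(b)): c = 8
After step 5 (NEG(b)): c = 8
After step 6 (SQUARE(c)): c = 64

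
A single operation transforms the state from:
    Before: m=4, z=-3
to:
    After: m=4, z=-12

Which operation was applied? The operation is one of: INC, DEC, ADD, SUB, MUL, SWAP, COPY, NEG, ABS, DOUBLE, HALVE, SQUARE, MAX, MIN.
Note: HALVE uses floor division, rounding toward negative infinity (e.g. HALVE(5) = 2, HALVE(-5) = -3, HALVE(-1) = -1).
MUL(z, m)

Analyzing the change:
Before: m=4, z=-3
After: m=4, z=-12
Variable z changed from -3 to -12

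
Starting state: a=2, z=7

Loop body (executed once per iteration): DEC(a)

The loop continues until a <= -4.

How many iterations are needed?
6

Tracing iterations:
Initial: a=2, z=7
After iteration 1: a=1, z=7
After iteration 2: a=0, z=7
After iteration 3: a=-1, z=7
After iteration 4: a=-2, z=7
After iteration 5: a=-3, z=7
After iteration 6: a=-4, z=7
a <= -4 now holds, so the loop exits after 6 iterations.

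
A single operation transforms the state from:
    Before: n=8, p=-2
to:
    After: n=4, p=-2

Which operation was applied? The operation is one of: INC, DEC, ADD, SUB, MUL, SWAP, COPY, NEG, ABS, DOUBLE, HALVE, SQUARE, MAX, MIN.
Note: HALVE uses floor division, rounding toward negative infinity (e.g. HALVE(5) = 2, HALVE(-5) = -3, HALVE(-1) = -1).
HALVE(n)

Analyzing the change:
Before: n=8, p=-2
After: n=4, p=-2
Variable n changed from 8 to 4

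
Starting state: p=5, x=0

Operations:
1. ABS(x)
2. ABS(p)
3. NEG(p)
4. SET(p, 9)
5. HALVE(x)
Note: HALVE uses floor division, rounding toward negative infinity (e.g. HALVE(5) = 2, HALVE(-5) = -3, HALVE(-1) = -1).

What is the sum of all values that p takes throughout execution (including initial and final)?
28

Values of p at each step:
Initial: p = 5
After step 1: p = 5
After step 2: p = 5
After step 3: p = -5
After step 4: p = 9
After step 5: p = 9
Sum = 5 + 5 + 5 + -5 + 9 + 9 = 28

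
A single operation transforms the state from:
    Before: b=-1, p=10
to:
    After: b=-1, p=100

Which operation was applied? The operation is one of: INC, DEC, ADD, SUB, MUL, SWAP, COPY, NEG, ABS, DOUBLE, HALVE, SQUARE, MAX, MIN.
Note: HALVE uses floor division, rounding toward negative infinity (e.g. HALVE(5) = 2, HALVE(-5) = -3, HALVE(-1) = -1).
SQUARE(p)

Analyzing the change:
Before: b=-1, p=10
After: b=-1, p=100
Variable p changed from 10 to 100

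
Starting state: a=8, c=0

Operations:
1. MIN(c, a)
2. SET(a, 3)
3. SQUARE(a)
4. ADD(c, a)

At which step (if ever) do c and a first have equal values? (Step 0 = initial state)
Step 4

c and a first become equal after step 4.

Comparing values at each step:
Initial: c=0, a=8
After step 1: c=0, a=8
After step 2: c=0, a=3
After step 3: c=0, a=9
After step 4: c=9, a=9 ← equal!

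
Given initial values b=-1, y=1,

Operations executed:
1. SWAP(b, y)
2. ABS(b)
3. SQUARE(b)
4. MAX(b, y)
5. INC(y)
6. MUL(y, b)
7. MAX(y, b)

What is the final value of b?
b = 1

Tracing execution:
Step 1: SWAP(b, y) → b = 1
Step 2: ABS(b) → b = 1
Step 3: SQUARE(b) → b = 1
Step 4: MAX(b, y) → b = 1
Step 5: INC(y) → b = 1
Step 6: MUL(y, b) → b = 1
Step 7: MAX(y, b) → b = 1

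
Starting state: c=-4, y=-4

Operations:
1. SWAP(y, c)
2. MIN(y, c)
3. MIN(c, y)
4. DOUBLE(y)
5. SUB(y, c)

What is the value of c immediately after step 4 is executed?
c = -4

Tracing c through execution:
Initial: c = -4
After step 1 (SWAP(y, c)): c = -4
After step 2 (MIN(y, c)): c = -4
After step 3 (MIN(c, y)): c = -4
After step 4 (DOUBLE(y)): c = -4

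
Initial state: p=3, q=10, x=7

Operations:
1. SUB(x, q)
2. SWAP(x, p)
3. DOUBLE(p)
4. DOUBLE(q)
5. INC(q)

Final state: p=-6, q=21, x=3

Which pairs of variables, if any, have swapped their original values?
None

Comparing initial and final values:
q: 10 → 21
p: 3 → -6
x: 7 → 3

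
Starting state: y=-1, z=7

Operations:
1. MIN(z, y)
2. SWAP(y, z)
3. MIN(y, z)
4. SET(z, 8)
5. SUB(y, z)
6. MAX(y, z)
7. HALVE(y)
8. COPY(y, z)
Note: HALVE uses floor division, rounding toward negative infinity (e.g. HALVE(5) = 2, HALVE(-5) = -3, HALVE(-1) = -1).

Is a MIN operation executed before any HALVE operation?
Yes

First MIN: step 1
First HALVE: step 7
Since 1 < 7, MIN comes first.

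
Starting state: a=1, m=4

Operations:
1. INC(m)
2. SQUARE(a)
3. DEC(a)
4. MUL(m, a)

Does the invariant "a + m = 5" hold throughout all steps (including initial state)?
No, violated after step 1

The invariant is violated after step 1.

State at each step:
Initial: a=1, m=4
After step 1: a=1, m=5
After step 2: a=1, m=5
After step 3: a=0, m=5
After step 4: a=0, m=0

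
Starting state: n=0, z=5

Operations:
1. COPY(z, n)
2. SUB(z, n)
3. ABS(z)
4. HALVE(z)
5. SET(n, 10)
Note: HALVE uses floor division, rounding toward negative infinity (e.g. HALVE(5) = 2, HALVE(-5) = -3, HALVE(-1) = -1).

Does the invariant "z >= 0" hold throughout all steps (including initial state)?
Yes

The invariant holds at every step.

State at each step:
Initial: n=0, z=5
After step 1: n=0, z=0
After step 2: n=0, z=0
After step 3: n=0, z=0
After step 4: n=0, z=0
After step 5: n=10, z=0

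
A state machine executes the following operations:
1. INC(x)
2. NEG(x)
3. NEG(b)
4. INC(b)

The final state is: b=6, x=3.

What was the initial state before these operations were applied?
b=-5, x=-4

Working backwards:
Final state: b=6, x=3
Before step 4 (INC(b)): b=5, x=3
Before step 3 (NEG(b)): b=-5, x=3
Before step 2 (NEG(x)): b=-5, x=-3
Before step 1 (INC(x)): b=-5, x=-4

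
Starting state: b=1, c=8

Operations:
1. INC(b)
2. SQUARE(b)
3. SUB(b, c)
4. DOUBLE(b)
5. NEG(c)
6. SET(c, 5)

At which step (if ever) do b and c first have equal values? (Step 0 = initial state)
Step 5

b and c first become equal after step 5.

Comparing values at each step:
Initial: b=1, c=8
After step 1: b=2, c=8
After step 2: b=4, c=8
After step 3: b=-4, c=8
After step 4: b=-8, c=8
After step 5: b=-8, c=-8 ← equal!
After step 6: b=-8, c=5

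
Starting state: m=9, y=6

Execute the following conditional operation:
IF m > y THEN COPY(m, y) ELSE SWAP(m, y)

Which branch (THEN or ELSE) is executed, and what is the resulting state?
Branch: THEN, Final state: m=6, y=6

Evaluating condition: m > y
m = 9, y = 6
Condition is True, so THEN branch executes
After COPY(m, y): m=6, y=6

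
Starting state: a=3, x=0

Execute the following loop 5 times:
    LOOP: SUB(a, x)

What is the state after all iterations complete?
a=3, x=0

Iteration trace:
Start: a=3, x=0
After iteration 1: a=3, x=0
After iteration 2: a=3, x=0
After iteration 3: a=3, x=0
After iteration 4: a=3, x=0
After iteration 5: a=3, x=0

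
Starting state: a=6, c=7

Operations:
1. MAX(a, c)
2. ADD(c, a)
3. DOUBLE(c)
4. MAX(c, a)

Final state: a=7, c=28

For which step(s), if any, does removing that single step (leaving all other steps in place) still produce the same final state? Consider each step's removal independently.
Step(s) 4

Testing removal of each single step:
Without step 1: final = a=6, c=26 (different)
Without step 2: final = a=7, c=14 (different)
Without step 3: final = a=7, c=14 (different)
Without step 4: final = a=7, c=28 (same)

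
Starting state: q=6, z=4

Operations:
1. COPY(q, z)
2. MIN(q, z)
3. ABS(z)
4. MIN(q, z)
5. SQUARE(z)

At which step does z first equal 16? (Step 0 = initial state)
Step 5

Tracing z:
Initial: z = 4
After step 1: z = 4
After step 2: z = 4
After step 3: z = 4
After step 4: z = 4
After step 5: z = 16 ← first occurrence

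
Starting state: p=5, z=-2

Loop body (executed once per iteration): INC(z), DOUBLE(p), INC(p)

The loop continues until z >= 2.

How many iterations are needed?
4

Tracing iterations:
Initial: p=5, z=-2
After iteration 1: p=11, z=-1
After iteration 2: p=23, z=0
After iteration 3: p=47, z=1
After iteration 4: p=95, z=2
z >= 2 now holds, so the loop exits after 4 iterations.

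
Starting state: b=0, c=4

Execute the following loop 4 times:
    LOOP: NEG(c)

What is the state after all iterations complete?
b=0, c=4

Iteration trace:
Start: b=0, c=4
After iteration 1: b=0, c=-4
After iteration 2: b=0, c=4
After iteration 3: b=0, c=-4
After iteration 4: b=0, c=4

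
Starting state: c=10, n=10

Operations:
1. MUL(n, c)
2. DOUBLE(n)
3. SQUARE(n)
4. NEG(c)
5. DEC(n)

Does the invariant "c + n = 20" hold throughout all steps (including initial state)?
No, violated after step 1

The invariant is violated after step 1.

State at each step:
Initial: c=10, n=10
After step 1: c=10, n=100
After step 2: c=10, n=200
After step 3: c=10, n=40000
After step 4: c=-10, n=40000
After step 5: c=-10, n=39999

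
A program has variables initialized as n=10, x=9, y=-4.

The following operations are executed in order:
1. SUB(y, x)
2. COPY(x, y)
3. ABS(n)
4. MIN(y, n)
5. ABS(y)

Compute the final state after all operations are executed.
{n: 10, x: -13, y: 13}

Step-by-step execution:
Initial: n=10, x=9, y=-4
After step 1 (SUB(y, x)): n=10, x=9, y=-13
After step 2 (COPY(x, y)): n=10, x=-13, y=-13
After step 3 (ABS(n)): n=10, x=-13, y=-13
After step 4 (MIN(y, n)): n=10, x=-13, y=-13
After step 5 (ABS(y)): n=10, x=-13, y=13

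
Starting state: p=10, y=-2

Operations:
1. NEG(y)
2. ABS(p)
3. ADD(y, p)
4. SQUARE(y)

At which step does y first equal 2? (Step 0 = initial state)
Step 1

Tracing y:
Initial: y = -2
After step 1: y = 2 ← first occurrence
After step 2: y = 2
After step 3: y = 12
After step 4: y = 144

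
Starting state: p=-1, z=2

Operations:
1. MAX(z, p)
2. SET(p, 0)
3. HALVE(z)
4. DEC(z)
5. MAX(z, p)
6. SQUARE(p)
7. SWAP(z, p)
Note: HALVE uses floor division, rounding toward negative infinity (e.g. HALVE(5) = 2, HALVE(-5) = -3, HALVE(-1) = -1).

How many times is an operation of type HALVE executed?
1

Counting HALVE operations:
Step 3: HALVE(z) ← HALVE
Total: 1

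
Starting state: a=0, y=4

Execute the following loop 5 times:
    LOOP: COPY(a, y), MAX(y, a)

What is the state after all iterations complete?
a=4, y=4

Iteration trace:
Start: a=0, y=4
After iteration 1: a=4, y=4
After iteration 2: a=4, y=4
After iteration 3: a=4, y=4
After iteration 4: a=4, y=4
After iteration 5: a=4, y=4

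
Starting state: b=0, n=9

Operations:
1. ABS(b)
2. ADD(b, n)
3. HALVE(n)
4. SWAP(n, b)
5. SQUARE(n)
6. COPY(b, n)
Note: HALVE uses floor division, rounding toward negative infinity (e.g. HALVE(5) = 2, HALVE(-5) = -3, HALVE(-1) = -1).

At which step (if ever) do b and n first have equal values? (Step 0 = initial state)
Step 2

b and n first become equal after step 2.

Comparing values at each step:
Initial: b=0, n=9
After step 1: b=0, n=9
After step 2: b=9, n=9 ← equal!
After step 3: b=9, n=4
After step 4: b=4, n=9
After step 5: b=4, n=81
After step 6: b=81, n=81 ← equal!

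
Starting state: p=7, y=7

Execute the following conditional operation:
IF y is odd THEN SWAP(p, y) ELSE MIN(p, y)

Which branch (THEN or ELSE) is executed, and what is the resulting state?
Branch: THEN, Final state: p=7, y=7

Evaluating condition: y is odd
Condition is True, so THEN branch executes
After SWAP(p, y): p=7, y=7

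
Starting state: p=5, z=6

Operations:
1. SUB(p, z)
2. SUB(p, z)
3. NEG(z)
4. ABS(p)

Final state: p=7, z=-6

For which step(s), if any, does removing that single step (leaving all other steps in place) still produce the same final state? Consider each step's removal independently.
None - removing any single step changes the final result

Testing removal of each single step:
Without step 1: final = p=1, z=-6 (different)
Without step 2: final = p=1, z=-6 (different)
Without step 3: final = p=7, z=6 (different)
Without step 4: final = p=-7, z=-6 (different)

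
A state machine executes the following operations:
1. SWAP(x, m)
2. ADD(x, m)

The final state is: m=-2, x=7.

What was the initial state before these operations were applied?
m=9, x=-2

Working backwards:
Final state: m=-2, x=7
Before step 2 (ADD(x, m)): m=-2, x=9
Before step 1 (SWAP(x, m)): m=9, x=-2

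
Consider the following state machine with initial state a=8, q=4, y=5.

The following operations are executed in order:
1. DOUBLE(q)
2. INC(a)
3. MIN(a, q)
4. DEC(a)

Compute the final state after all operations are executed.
{a: 7, q: 8, y: 5}

Step-by-step execution:
Initial: a=8, q=4, y=5
After step 1 (DOUBLE(q)): a=8, q=8, y=5
After step 2 (INC(a)): a=9, q=8, y=5
After step 3 (MIN(a, q)): a=8, q=8, y=5
After step 4 (DEC(a)): a=7, q=8, y=5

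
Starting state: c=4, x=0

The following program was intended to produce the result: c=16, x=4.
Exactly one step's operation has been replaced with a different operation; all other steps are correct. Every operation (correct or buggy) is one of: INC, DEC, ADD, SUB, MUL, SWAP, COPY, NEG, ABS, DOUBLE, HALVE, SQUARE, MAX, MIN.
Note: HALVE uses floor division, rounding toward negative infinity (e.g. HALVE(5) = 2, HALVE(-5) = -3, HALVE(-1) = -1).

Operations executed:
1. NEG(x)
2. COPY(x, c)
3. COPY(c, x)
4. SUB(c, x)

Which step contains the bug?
Step 4

Trace with buggy code:
Initial: c=4, x=0
After step 1: c=4, x=0
After step 2: c=4, x=4
After step 3: c=4, x=4
After step 4: c=0, x=4
Actual final c=0, x=4 ≠ expected c=16, x=4.
Step 4 is the only position where a single-operation replacement can produce the expected result.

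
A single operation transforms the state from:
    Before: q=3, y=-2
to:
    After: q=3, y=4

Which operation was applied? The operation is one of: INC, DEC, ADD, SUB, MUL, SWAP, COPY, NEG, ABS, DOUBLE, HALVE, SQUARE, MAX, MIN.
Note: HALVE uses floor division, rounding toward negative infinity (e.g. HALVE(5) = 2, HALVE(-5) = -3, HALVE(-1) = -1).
SQUARE(y)

Analyzing the change:
Before: q=3, y=-2
After: q=3, y=4
Variable y changed from -2 to 4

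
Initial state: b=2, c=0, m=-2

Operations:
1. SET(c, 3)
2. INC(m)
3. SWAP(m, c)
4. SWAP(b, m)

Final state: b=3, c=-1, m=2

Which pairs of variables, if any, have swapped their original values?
None

Comparing initial and final values:
b: 2 → 3
m: -2 → 2
c: 0 → -1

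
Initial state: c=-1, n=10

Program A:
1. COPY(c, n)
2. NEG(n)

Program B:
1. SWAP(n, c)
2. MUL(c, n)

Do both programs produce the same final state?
No

Program A final state: c=10, n=-10
Program B final state: c=-10, n=-1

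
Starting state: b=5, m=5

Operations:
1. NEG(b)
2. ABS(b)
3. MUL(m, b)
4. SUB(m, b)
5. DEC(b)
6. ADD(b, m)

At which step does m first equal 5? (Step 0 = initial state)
Step 0

Tracing m:
Initial: m = 5 ← first occurrence
After step 1: m = 5
After step 2: m = 5
After step 3: m = 25
After step 4: m = 20
After step 5: m = 20
After step 6: m = 20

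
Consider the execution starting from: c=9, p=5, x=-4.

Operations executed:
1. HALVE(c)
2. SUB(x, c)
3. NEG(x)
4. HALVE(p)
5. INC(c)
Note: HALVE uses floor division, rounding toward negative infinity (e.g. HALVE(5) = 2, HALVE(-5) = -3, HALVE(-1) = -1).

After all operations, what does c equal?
c = 5

Tracing execution:
Step 1: HALVE(c) → c = 4
Step 2: SUB(x, c) → c = 4
Step 3: NEG(x) → c = 4
Step 4: HALVE(p) → c = 4
Step 5: INC(c) → c = 5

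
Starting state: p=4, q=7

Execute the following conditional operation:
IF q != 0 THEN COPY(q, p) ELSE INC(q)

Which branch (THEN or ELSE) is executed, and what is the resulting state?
Branch: THEN, Final state: p=4, q=4

Evaluating condition: q != 0
q = 7
Condition is True, so THEN branch executes
After COPY(q, p): p=4, q=4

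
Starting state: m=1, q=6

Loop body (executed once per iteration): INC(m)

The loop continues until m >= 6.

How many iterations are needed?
5

Tracing iterations:
Initial: m=1, q=6
After iteration 1: m=2, q=6
After iteration 2: m=3, q=6
After iteration 3: m=4, q=6
After iteration 4: m=5, q=6
After iteration 5: m=6, q=6
m >= 6 now holds, so the loop exits after 5 iterations.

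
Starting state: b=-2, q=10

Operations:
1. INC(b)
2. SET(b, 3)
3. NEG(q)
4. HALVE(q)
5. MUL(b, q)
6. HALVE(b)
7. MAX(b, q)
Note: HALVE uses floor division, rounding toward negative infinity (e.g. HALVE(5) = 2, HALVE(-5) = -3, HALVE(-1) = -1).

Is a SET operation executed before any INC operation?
No

First SET: step 2
First INC: step 1
Since 2 > 1, INC comes first.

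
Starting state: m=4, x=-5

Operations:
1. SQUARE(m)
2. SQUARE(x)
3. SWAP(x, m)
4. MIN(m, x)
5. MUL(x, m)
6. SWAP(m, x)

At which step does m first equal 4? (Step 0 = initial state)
Step 0

Tracing m:
Initial: m = 4 ← first occurrence
After step 1: m = 16
After step 2: m = 16
After step 3: m = 25
After step 4: m = 16
After step 5: m = 16
After step 6: m = 256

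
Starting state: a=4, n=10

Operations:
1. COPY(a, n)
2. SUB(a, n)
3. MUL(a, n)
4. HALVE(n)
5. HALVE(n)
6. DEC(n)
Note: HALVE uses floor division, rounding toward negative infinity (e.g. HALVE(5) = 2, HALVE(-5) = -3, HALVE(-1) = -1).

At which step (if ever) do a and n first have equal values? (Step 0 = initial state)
Step 1

a and n first become equal after step 1.

Comparing values at each step:
Initial: a=4, n=10
After step 1: a=10, n=10 ← equal!
After step 2: a=0, n=10
After step 3: a=0, n=10
After step 4: a=0, n=5
After step 5: a=0, n=2
After step 6: a=0, n=1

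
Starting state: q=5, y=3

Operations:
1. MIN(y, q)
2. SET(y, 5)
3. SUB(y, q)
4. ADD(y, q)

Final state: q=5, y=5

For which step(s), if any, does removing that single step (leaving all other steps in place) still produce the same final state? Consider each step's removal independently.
Step(s) 1

Testing removal of each single step:
Without step 1: final = q=5, y=5 (same)
Without step 2: final = q=5, y=3 (different)
Without step 3: final = q=5, y=10 (different)
Without step 4: final = q=5, y=0 (different)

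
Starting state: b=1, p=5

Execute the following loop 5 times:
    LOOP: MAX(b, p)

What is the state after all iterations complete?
b=5, p=5

Iteration trace:
Start: b=1, p=5
After iteration 1: b=5, p=5
After iteration 2: b=5, p=5
After iteration 3: b=5, p=5
After iteration 4: b=5, p=5
After iteration 5: b=5, p=5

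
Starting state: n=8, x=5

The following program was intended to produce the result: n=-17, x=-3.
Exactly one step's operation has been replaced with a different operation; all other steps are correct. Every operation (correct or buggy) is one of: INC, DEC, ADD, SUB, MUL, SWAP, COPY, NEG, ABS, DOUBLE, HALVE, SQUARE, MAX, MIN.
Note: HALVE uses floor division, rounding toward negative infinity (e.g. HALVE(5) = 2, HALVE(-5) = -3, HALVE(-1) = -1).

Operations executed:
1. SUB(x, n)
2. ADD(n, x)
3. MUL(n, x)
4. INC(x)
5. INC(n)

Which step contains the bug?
Step 4

Trace with buggy code:
Initial: n=8, x=5
After step 1: n=8, x=-3
After step 2: n=5, x=-3
After step 3: n=-15, x=-3
After step 4: n=-15, x=-2
After step 5: n=-14, x=-2
Actual final n=-14, x=-2 ≠ expected n=-17, x=-3.
Step 4 is the only position where a single-operation replacement can produce the expected result.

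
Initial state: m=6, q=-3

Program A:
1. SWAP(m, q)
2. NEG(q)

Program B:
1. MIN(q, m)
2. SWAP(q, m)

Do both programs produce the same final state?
No

Program A final state: m=-3, q=-6
Program B final state: m=-3, q=6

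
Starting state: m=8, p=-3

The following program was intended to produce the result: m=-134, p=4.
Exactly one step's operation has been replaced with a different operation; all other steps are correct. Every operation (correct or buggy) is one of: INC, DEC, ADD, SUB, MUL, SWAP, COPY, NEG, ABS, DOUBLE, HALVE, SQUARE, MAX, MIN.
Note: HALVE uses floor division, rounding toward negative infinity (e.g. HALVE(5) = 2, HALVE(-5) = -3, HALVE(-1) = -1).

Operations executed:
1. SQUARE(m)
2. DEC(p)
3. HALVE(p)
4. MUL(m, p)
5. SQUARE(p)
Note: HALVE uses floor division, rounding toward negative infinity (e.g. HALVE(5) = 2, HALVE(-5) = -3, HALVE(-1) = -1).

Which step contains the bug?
Step 2

Trace with buggy code:
Initial: m=8, p=-3
After step 1: m=64, p=-3
After step 2: m=64, p=-4
After step 3: m=64, p=-2
After step 4: m=-128, p=-2
After step 5: m=-128, p=4
Actual final m=-128, p=4 ≠ expected m=-134, p=4.
Step 2 is the only position where a single-operation replacement can produce the expected result.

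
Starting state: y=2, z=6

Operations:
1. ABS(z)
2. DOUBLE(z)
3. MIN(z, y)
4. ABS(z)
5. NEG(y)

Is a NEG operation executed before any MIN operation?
No

First NEG: step 5
First MIN: step 3
Since 5 > 3, MIN comes first.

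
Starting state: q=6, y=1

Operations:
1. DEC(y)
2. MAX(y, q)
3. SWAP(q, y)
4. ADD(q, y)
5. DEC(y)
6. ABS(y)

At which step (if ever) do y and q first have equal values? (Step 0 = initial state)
Step 2

y and q first become equal after step 2.

Comparing values at each step:
Initial: y=1, q=6
After step 1: y=0, q=6
After step 2: y=6, q=6 ← equal!
After step 3: y=6, q=6 ← equal!
After step 4: y=6, q=12
After step 5: y=5, q=12
After step 6: y=5, q=12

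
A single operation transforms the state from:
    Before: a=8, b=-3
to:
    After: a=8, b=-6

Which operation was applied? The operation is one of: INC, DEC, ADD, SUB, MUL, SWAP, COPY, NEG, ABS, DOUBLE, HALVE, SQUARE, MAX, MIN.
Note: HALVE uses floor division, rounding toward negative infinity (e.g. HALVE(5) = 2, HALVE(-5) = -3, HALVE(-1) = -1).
DOUBLE(b)

Analyzing the change:
Before: a=8, b=-3
After: a=8, b=-6
Variable b changed from -3 to -6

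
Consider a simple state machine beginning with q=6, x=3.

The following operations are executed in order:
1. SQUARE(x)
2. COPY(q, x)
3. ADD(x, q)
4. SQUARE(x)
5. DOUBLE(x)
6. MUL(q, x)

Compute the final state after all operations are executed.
{q: 5832, x: 648}

Step-by-step execution:
Initial: q=6, x=3
After step 1 (SQUARE(x)): q=6, x=9
After step 2 (COPY(q, x)): q=9, x=9
After step 3 (ADD(x, q)): q=9, x=18
After step 4 (SQUARE(x)): q=9, x=324
After step 5 (DOUBLE(x)): q=9, x=648
After step 6 (MUL(q, x)): q=5832, x=648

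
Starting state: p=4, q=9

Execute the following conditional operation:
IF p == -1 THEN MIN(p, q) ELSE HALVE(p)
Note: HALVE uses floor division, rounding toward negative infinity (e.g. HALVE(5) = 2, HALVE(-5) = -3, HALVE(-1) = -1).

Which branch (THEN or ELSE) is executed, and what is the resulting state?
Branch: ELSE, Final state: p=2, q=9

Evaluating condition: p == -1
p = 4
Condition is False, so ELSE branch executes
After HALVE(p): p=2, q=9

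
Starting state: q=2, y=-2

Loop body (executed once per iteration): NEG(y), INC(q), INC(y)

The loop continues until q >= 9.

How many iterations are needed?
7

Tracing iterations:
Initial: q=2, y=-2
After iteration 1: q=3, y=3
After iteration 2: q=4, y=-2
After iteration 3: q=5, y=3
After iteration 4: q=6, y=-2
After iteration 5: q=7, y=3
After iteration 6: q=8, y=-2
After iteration 7: q=9, y=3
q >= 9 now holds, so the loop exits after 7 iterations.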